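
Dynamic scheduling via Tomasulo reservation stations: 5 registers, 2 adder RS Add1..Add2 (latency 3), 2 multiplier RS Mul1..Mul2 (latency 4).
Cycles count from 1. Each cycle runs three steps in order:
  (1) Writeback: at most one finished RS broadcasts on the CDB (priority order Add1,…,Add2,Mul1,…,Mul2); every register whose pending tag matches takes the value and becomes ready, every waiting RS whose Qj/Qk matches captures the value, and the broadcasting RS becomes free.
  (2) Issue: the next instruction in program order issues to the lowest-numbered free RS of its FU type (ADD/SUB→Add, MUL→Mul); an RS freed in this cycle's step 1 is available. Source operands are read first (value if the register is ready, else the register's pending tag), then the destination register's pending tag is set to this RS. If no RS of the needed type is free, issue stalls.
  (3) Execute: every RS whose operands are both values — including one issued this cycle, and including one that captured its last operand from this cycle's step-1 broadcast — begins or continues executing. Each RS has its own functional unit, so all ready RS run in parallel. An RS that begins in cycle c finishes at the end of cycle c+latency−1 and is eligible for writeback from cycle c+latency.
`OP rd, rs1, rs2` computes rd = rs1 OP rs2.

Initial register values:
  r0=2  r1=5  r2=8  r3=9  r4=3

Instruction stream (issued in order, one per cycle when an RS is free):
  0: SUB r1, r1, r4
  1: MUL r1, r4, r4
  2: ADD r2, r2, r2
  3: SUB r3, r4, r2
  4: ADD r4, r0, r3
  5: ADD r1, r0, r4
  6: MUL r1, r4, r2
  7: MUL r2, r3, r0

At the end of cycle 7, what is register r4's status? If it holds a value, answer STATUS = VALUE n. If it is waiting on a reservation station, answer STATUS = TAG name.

  c1: issue SUB r1<-Add1  regs: r0:2,r1:Add1,r2:8,r3:9,r4:3
  c2: issue MUL r1<-Mul1  regs: r0:2,r1:Mul1,r2:8,r3:9,r4:3
  c3: issue ADD r2<-Add2  regs: r0:2,r1:Mul1,r2:Add2,r3:9,r4:3
  c4: CDB Add1=2; issue SUB r3<-Add1  regs: r0:2,r1:Mul1,r2:Add2,r3:Add1,r4:3
  c5: stall  regs: r0:2,r1:Mul1,r2:Add2,r3:Add1,r4:3
  c6: CDB Add2=16; issue ADD r4<-Add2  regs: r0:2,r1:Mul1,r2:16,r3:Add1,r4:Add2
  c7: CDB Mul1=9; stall  regs: r0:2,r1:9,r2:16,r3:Add1,r4:Add2

STATUS = TAG Add2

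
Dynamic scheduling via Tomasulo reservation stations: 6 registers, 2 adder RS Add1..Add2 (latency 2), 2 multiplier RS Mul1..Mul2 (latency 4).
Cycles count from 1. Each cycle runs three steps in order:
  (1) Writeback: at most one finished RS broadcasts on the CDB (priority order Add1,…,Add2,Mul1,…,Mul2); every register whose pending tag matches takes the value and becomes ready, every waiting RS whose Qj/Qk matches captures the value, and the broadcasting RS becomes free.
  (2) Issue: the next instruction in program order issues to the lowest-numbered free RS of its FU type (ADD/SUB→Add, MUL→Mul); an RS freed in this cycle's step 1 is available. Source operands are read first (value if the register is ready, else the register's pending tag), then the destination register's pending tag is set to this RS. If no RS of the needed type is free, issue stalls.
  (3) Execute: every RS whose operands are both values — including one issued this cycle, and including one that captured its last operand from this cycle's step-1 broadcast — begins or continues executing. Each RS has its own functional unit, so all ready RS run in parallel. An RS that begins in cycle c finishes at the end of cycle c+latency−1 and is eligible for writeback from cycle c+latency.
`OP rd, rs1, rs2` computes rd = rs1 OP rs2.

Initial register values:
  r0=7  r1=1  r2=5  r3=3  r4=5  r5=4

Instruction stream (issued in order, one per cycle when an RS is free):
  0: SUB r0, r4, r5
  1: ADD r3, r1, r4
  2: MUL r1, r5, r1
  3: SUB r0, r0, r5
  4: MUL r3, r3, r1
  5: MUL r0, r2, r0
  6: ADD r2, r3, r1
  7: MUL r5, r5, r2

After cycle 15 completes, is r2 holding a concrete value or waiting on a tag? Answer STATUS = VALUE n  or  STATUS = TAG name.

STATUS = VALUE 28

cycle 1: issue SUB r0<-Add1 // r0:Add1,r1:1,r2:5,r3:3,r4:5,r5:4
cycle 2: issue ADD r3<-Add2 // r0:Add1,r1:1,r2:5,r3:Add2,r4:5,r5:4
cycle 3: CDB Add1=1; issue MUL r1<-Mul1 // r0:1,r1:Mul1,r2:5,r3:Add2,r4:5,r5:4
cycle 4: CDB Add2=6; issue SUB r0<-Add1 // r0:Add1,r1:Mul1,r2:5,r3:6,r4:5,r5:4
cycle 5: issue MUL r3<-Mul2 // r0:Add1,r1:Mul1,r2:5,r3:Mul2,r4:5,r5:4
cycle 6: CDB Add1=-3; stall // r0:-3,r1:Mul1,r2:5,r3:Mul2,r4:5,r5:4
cycle 7: CDB Mul1=4; issue MUL r0<-Mul1 // r0:Mul1,r1:4,r2:5,r3:Mul2,r4:5,r5:4
cycle 8: issue ADD r2<-Add1 // r0:Mul1,r1:4,r2:Add1,r3:Mul2,r4:5,r5:4
cycle 9: stall // r0:Mul1,r1:4,r2:Add1,r3:Mul2,r4:5,r5:4
cycle 10: stall // r0:Mul1,r1:4,r2:Add1,r3:Mul2,r4:5,r5:4
cycle 11: CDB Mul1=-15; issue MUL r5<-Mul1 // r0:-15,r1:4,r2:Add1,r3:Mul2,r4:5,r5:Mul1
cycle 12: CDB Mul2=24 // r0:-15,r1:4,r2:Add1,r3:24,r4:5,r5:Mul1
cycle 13: - // r0:-15,r1:4,r2:Add1,r3:24,r4:5,r5:Mul1
cycle 14: CDB Add1=28 // r0:-15,r1:4,r2:28,r3:24,r4:5,r5:Mul1
cycle 15: - // r0:-15,r1:4,r2:28,r3:24,r4:5,r5:Mul1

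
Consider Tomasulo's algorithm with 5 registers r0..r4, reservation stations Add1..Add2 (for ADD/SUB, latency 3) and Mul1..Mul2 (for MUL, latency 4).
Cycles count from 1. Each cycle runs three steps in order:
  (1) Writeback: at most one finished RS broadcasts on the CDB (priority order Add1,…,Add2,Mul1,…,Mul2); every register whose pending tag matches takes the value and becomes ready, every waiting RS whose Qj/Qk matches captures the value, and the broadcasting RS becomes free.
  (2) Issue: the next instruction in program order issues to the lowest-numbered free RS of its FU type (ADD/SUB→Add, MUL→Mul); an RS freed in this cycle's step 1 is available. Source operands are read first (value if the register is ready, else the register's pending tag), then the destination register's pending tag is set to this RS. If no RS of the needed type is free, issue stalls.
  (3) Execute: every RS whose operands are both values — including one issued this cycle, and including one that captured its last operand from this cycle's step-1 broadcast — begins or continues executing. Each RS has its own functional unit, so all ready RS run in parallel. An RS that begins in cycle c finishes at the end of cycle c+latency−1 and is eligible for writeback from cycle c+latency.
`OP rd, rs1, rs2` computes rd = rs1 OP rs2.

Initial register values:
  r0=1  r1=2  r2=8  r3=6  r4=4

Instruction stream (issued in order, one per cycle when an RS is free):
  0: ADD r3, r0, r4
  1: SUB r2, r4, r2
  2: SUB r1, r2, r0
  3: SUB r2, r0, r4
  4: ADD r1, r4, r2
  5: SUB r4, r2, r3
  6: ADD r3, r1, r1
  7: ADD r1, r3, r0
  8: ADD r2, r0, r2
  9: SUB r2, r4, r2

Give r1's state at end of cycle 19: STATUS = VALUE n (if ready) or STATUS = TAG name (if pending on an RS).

STATUS = VALUE 3

cycle 1: issue ADD r3<-Add1 // r0:1,r1:2,r2:8,r3:Add1,r4:4
cycle 2: issue SUB r2<-Add2 // r0:1,r1:2,r2:Add2,r3:Add1,r4:4
cycle 3: stall // r0:1,r1:2,r2:Add2,r3:Add1,r4:4
cycle 4: CDB Add1=5; issue SUB r1<-Add1 // r0:1,r1:Add1,r2:Add2,r3:5,r4:4
cycle 5: CDB Add2=-4; issue SUB r2<-Add2 // r0:1,r1:Add1,r2:Add2,r3:5,r4:4
cycle 6: stall // r0:1,r1:Add1,r2:Add2,r3:5,r4:4
cycle 7: stall // r0:1,r1:Add1,r2:Add2,r3:5,r4:4
cycle 8: CDB Add1=-5; issue ADD r1<-Add1 // r0:1,r1:Add1,r2:Add2,r3:5,r4:4
cycle 9: CDB Add2=-3; issue SUB r4<-Add2 // r0:1,r1:Add1,r2:-3,r3:5,r4:Add2
cycle 10: stall // r0:1,r1:Add1,r2:-3,r3:5,r4:Add2
cycle 11: stall // r0:1,r1:Add1,r2:-3,r3:5,r4:Add2
cycle 12: CDB Add1=1; issue ADD r3<-Add1 // r0:1,r1:1,r2:-3,r3:Add1,r4:Add2
cycle 13: CDB Add2=-8; issue ADD r1<-Add2 // r0:1,r1:Add2,r2:-3,r3:Add1,r4:-8
cycle 14: stall // r0:1,r1:Add2,r2:-3,r3:Add1,r4:-8
cycle 15: CDB Add1=2; issue ADD r2<-Add1 // r0:1,r1:Add2,r2:Add1,r3:2,r4:-8
cycle 16: stall // r0:1,r1:Add2,r2:Add1,r3:2,r4:-8
cycle 17: stall // r0:1,r1:Add2,r2:Add1,r3:2,r4:-8
cycle 18: CDB Add1=-2; issue SUB r2<-Add1 // r0:1,r1:Add2,r2:Add1,r3:2,r4:-8
cycle 19: CDB Add2=3 // r0:1,r1:3,r2:Add1,r3:2,r4:-8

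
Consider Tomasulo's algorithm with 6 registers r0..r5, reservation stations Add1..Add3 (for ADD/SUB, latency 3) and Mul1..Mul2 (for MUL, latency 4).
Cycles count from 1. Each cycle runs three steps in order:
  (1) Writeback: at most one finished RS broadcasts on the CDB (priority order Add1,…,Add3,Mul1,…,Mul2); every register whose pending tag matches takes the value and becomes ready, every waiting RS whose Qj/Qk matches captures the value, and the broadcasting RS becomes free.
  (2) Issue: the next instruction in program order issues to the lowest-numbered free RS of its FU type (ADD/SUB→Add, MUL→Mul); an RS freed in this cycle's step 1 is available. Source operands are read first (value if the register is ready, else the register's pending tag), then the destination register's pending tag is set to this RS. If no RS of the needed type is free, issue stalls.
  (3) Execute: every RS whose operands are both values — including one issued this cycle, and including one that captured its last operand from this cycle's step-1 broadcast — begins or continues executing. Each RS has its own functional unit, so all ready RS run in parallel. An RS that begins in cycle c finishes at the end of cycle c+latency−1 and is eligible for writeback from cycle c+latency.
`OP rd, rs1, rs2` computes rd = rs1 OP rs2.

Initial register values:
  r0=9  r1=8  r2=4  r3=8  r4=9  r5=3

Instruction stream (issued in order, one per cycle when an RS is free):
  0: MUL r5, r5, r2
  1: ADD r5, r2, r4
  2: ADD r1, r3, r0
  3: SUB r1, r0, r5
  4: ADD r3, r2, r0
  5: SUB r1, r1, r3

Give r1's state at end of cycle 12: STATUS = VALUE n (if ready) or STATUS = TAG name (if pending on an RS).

  c1: issue MUL r5<-Mul1  regs: r0:9,r1:8,r2:4,r3:8,r4:9,r5:Mul1
  c2: issue ADD r5<-Add1  regs: r0:9,r1:8,r2:4,r3:8,r4:9,r5:Add1
  c3: issue ADD r1<-Add2  regs: r0:9,r1:Add2,r2:4,r3:8,r4:9,r5:Add1
  c4: issue SUB r1<-Add3  regs: r0:9,r1:Add3,r2:4,r3:8,r4:9,r5:Add1
  c5: CDB Add1=13; issue ADD r3<-Add1  regs: r0:9,r1:Add3,r2:4,r3:Add1,r4:9,r5:13
  c6: CDB Add2=17; issue SUB r1<-Add2  regs: r0:9,r1:Add2,r2:4,r3:Add1,r4:9,r5:13
  c7: CDB Mul1=12  regs: r0:9,r1:Add2,r2:4,r3:Add1,r4:9,r5:13
  c8: CDB Add1=13  regs: r0:9,r1:Add2,r2:4,r3:13,r4:9,r5:13
  c9: CDB Add3=-4  regs: r0:9,r1:Add2,r2:4,r3:13,r4:9,r5:13
  c10: -  regs: r0:9,r1:Add2,r2:4,r3:13,r4:9,r5:13
  c11: -  regs: r0:9,r1:Add2,r2:4,r3:13,r4:9,r5:13
  c12: CDB Add2=-17  regs: r0:9,r1:-17,r2:4,r3:13,r4:9,r5:13

STATUS = VALUE -17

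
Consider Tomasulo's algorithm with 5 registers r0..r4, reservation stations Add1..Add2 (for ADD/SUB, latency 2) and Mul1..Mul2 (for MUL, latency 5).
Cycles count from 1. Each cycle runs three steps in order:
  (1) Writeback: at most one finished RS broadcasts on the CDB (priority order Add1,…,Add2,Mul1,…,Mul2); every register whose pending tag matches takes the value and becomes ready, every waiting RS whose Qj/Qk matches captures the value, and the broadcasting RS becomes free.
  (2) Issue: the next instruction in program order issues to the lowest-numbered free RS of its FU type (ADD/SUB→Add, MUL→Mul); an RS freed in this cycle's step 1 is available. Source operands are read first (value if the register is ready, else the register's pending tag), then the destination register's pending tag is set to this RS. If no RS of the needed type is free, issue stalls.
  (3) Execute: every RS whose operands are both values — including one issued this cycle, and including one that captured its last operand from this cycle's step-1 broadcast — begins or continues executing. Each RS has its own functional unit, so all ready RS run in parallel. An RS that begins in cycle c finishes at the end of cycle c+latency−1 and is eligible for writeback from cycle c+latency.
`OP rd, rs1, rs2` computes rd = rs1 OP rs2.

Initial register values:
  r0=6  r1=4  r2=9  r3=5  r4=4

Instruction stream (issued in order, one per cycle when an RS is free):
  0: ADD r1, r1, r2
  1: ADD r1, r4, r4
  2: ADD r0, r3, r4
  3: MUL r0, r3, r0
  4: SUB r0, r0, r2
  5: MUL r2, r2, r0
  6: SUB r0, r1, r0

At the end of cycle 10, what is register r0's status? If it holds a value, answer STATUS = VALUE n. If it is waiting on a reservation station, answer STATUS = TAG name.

STATUS = TAG Add2

  c1: issue ADD r1<-Add1  regs: r0:6,r1:Add1,r2:9,r3:5,r4:4
  c2: issue ADD r1<-Add2  regs: r0:6,r1:Add2,r2:9,r3:5,r4:4
  c3: CDB Add1=13; issue ADD r0<-Add1  regs: r0:Add1,r1:Add2,r2:9,r3:5,r4:4
  c4: CDB Add2=8; issue MUL r0<-Mul1  regs: r0:Mul1,r1:8,r2:9,r3:5,r4:4
  c5: CDB Add1=9; issue SUB r0<-Add1  regs: r0:Add1,r1:8,r2:9,r3:5,r4:4
  c6: issue MUL r2<-Mul2  regs: r0:Add1,r1:8,r2:Mul2,r3:5,r4:4
  c7: issue SUB r0<-Add2  regs: r0:Add2,r1:8,r2:Mul2,r3:5,r4:4
  c8: -  regs: r0:Add2,r1:8,r2:Mul2,r3:5,r4:4
  c9: -  regs: r0:Add2,r1:8,r2:Mul2,r3:5,r4:4
  c10: CDB Mul1=45  regs: r0:Add2,r1:8,r2:Mul2,r3:5,r4:4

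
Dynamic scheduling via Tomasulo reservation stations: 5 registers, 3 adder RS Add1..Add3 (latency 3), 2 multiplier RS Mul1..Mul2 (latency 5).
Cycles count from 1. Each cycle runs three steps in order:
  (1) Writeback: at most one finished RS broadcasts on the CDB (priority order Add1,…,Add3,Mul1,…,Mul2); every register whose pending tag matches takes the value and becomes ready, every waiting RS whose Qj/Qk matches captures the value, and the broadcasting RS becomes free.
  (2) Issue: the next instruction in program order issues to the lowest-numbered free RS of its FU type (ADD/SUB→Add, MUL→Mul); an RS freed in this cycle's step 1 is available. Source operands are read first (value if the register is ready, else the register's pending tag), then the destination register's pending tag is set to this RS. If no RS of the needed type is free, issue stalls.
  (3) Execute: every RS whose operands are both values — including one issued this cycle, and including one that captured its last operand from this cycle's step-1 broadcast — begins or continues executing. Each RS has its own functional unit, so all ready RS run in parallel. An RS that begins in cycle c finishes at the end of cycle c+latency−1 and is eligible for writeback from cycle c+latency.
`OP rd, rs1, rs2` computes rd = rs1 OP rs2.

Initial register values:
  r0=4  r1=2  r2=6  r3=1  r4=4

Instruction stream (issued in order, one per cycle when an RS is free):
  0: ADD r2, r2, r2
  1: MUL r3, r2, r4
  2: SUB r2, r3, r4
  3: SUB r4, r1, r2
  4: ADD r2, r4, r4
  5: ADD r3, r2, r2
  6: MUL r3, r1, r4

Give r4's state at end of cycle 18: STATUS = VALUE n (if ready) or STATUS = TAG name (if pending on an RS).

  c1: issue ADD r2<-Add1  regs: r0:4,r1:2,r2:Add1,r3:1,r4:4
  c2: issue MUL r3<-Mul1  regs: r0:4,r1:2,r2:Add1,r3:Mul1,r4:4
  c3: issue SUB r2<-Add2  regs: r0:4,r1:2,r2:Add2,r3:Mul1,r4:4
  c4: CDB Add1=12; issue SUB r4<-Add1  regs: r0:4,r1:2,r2:Add2,r3:Mul1,r4:Add1
  c5: issue ADD r2<-Add3  regs: r0:4,r1:2,r2:Add3,r3:Mul1,r4:Add1
  c6: stall  regs: r0:4,r1:2,r2:Add3,r3:Mul1,r4:Add1
  c7: stall  regs: r0:4,r1:2,r2:Add3,r3:Mul1,r4:Add1
  c8: stall  regs: r0:4,r1:2,r2:Add3,r3:Mul1,r4:Add1
  c9: CDB Mul1=48; stall  regs: r0:4,r1:2,r2:Add3,r3:48,r4:Add1
  c10: stall  regs: r0:4,r1:2,r2:Add3,r3:48,r4:Add1
  c11: stall  regs: r0:4,r1:2,r2:Add3,r3:48,r4:Add1
  c12: CDB Add2=44; issue ADD r3<-Add2  regs: r0:4,r1:2,r2:Add3,r3:Add2,r4:Add1
  c13: issue MUL r3<-Mul1  regs: r0:4,r1:2,r2:Add3,r3:Mul1,r4:Add1
  c14: -  regs: r0:4,r1:2,r2:Add3,r3:Mul1,r4:Add1
  c15: CDB Add1=-42  regs: r0:4,r1:2,r2:Add3,r3:Mul1,r4:-42
  c16: -  regs: r0:4,r1:2,r2:Add3,r3:Mul1,r4:-42
  c17: -  regs: r0:4,r1:2,r2:Add3,r3:Mul1,r4:-42
  c18: CDB Add3=-84  regs: r0:4,r1:2,r2:-84,r3:Mul1,r4:-42

STATUS = VALUE -42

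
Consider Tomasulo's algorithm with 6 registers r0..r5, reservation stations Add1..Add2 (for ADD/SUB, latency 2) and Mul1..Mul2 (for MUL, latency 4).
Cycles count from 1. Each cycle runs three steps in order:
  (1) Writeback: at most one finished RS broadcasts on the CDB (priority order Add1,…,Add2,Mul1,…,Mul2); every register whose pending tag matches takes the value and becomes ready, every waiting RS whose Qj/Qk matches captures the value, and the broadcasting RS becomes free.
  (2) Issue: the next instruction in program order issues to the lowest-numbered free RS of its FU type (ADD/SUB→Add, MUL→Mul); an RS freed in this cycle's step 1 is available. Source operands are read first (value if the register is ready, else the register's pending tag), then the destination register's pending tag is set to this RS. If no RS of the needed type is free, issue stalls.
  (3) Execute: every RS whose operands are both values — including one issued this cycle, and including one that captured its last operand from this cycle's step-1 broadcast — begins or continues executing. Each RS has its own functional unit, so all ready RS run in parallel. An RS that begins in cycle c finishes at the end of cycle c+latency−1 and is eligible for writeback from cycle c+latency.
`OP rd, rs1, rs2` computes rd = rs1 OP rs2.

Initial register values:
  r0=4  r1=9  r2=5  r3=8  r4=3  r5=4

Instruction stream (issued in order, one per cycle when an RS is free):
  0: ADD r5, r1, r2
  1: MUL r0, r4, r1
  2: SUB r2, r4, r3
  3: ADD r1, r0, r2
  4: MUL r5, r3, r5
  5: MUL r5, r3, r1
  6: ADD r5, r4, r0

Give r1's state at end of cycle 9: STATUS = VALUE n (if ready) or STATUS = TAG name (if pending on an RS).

c1: issue ADD r5<-Add1 | r0:4,r1:9,r2:5,r3:8,r4:3,r5:Add1
c2: issue MUL r0<-Mul1 | r0:Mul1,r1:9,r2:5,r3:8,r4:3,r5:Add1
c3: CDB Add1=14; issue SUB r2<-Add1 | r0:Mul1,r1:9,r2:Add1,r3:8,r4:3,r5:14
c4: issue ADD r1<-Add2 | r0:Mul1,r1:Add2,r2:Add1,r3:8,r4:3,r5:14
c5: CDB Add1=-5; issue MUL r5<-Mul2 | r0:Mul1,r1:Add2,r2:-5,r3:8,r4:3,r5:Mul2
c6: CDB Mul1=27; issue MUL r5<-Mul1 | r0:27,r1:Add2,r2:-5,r3:8,r4:3,r5:Mul1
c7: issue ADD r5<-Add1 | r0:27,r1:Add2,r2:-5,r3:8,r4:3,r5:Add1
c8: CDB Add2=22 | r0:27,r1:22,r2:-5,r3:8,r4:3,r5:Add1
c9: CDB Add1=30 | r0:27,r1:22,r2:-5,r3:8,r4:3,r5:30

STATUS = VALUE 22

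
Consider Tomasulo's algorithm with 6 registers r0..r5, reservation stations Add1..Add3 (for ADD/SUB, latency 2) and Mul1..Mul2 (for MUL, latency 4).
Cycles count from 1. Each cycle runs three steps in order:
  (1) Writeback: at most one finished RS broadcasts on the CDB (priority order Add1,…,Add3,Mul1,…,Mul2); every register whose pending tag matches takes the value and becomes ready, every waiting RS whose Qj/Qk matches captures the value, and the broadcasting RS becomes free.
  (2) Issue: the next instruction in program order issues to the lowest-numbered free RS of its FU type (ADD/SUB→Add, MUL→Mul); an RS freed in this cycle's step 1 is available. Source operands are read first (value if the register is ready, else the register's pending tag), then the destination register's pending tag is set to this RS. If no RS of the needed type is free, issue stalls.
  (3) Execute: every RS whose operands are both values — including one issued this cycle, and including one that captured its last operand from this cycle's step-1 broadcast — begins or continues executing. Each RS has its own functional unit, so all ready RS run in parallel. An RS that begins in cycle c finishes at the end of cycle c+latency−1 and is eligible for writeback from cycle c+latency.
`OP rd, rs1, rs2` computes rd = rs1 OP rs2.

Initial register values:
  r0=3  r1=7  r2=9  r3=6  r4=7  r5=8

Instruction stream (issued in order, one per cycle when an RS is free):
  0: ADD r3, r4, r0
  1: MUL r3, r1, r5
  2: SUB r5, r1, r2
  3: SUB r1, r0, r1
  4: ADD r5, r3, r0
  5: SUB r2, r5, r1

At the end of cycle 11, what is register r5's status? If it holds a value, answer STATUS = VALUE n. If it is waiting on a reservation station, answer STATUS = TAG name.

STATUS = VALUE 59

cycle 1: issue ADD r3<-Add1 // r0:3,r1:7,r2:9,r3:Add1,r4:7,r5:8
cycle 2: issue MUL r3<-Mul1 // r0:3,r1:7,r2:9,r3:Mul1,r4:7,r5:8
cycle 3: CDB Add1=10; issue SUB r5<-Add1 // r0:3,r1:7,r2:9,r3:Mul1,r4:7,r5:Add1
cycle 4: issue SUB r1<-Add2 // r0:3,r1:Add2,r2:9,r3:Mul1,r4:7,r5:Add1
cycle 5: CDB Add1=-2; issue ADD r5<-Add1 // r0:3,r1:Add2,r2:9,r3:Mul1,r4:7,r5:Add1
cycle 6: CDB Add2=-4; issue SUB r2<-Add2 // r0:3,r1:-4,r2:Add2,r3:Mul1,r4:7,r5:Add1
cycle 7: CDB Mul1=56 // r0:3,r1:-4,r2:Add2,r3:56,r4:7,r5:Add1
cycle 8: - // r0:3,r1:-4,r2:Add2,r3:56,r4:7,r5:Add1
cycle 9: CDB Add1=59 // r0:3,r1:-4,r2:Add2,r3:56,r4:7,r5:59
cycle 10: - // r0:3,r1:-4,r2:Add2,r3:56,r4:7,r5:59
cycle 11: CDB Add2=63 // r0:3,r1:-4,r2:63,r3:56,r4:7,r5:59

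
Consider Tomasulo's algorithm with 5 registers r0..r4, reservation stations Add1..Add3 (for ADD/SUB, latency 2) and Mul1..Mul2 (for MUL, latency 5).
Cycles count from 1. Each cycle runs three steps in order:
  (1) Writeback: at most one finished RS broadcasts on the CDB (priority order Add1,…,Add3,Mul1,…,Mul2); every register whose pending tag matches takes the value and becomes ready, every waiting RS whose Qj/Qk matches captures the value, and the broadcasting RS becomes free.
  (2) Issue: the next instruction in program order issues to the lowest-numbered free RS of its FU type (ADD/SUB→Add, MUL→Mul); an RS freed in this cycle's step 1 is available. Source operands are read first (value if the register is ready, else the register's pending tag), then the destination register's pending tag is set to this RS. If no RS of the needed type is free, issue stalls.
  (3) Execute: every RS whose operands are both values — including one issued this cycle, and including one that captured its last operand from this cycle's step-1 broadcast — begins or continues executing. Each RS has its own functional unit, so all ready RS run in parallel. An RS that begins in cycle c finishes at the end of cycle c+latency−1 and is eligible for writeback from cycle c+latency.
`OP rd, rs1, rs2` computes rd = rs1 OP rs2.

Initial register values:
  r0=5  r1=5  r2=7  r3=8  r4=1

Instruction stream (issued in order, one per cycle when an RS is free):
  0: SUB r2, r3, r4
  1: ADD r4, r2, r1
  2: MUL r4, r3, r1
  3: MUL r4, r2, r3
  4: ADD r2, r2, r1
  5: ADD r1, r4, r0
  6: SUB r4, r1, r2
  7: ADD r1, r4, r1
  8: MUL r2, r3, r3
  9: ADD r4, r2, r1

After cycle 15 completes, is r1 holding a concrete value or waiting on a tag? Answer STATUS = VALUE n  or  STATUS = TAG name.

STATUS = VALUE 110

cycle 1: issue SUB r2<-Add1 // r0:5,r1:5,r2:Add1,r3:8,r4:1
cycle 2: issue ADD r4<-Add2 // r0:5,r1:5,r2:Add1,r3:8,r4:Add2
cycle 3: CDB Add1=7; issue MUL r4<-Mul1 // r0:5,r1:5,r2:7,r3:8,r4:Mul1
cycle 4: issue MUL r4<-Mul2 // r0:5,r1:5,r2:7,r3:8,r4:Mul2
cycle 5: CDB Add2=12; issue ADD r2<-Add1 // r0:5,r1:5,r2:Add1,r3:8,r4:Mul2
cycle 6: issue ADD r1<-Add2 // r0:5,r1:Add2,r2:Add1,r3:8,r4:Mul2
cycle 7: CDB Add1=12; issue SUB r4<-Add1 // r0:5,r1:Add2,r2:12,r3:8,r4:Add1
cycle 8: CDB Mul1=40; issue ADD r1<-Add3 // r0:5,r1:Add3,r2:12,r3:8,r4:Add1
cycle 9: CDB Mul2=56; issue MUL r2<-Mul1 // r0:5,r1:Add3,r2:Mul1,r3:8,r4:Add1
cycle 10: stall // r0:5,r1:Add3,r2:Mul1,r3:8,r4:Add1
cycle 11: CDB Add2=61; issue ADD r4<-Add2 // r0:5,r1:Add3,r2:Mul1,r3:8,r4:Add2
cycle 12: - // r0:5,r1:Add3,r2:Mul1,r3:8,r4:Add2
cycle 13: CDB Add1=49 // r0:5,r1:Add3,r2:Mul1,r3:8,r4:Add2
cycle 14: CDB Mul1=64 // r0:5,r1:Add3,r2:64,r3:8,r4:Add2
cycle 15: CDB Add3=110 // r0:5,r1:110,r2:64,r3:8,r4:Add2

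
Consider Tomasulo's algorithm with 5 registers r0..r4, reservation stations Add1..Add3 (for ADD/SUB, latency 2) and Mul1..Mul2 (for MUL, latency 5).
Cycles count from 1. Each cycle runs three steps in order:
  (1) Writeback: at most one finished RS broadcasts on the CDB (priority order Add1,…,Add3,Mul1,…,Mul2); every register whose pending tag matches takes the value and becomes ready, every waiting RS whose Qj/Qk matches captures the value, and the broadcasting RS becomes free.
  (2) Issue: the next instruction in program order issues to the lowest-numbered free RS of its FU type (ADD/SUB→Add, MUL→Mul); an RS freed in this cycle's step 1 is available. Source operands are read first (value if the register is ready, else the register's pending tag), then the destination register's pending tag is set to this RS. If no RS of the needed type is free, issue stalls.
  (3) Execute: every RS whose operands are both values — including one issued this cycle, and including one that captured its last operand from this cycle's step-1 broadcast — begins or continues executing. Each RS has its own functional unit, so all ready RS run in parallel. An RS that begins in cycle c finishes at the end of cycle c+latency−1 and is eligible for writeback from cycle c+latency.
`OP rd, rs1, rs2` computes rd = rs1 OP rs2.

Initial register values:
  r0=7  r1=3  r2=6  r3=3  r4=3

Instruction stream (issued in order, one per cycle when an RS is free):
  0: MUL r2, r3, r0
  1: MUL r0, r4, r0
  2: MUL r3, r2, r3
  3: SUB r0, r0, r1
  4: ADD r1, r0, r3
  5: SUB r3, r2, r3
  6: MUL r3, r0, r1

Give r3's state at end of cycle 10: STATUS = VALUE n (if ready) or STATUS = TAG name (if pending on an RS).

  c1: issue MUL r2<-Mul1  regs: r0:7,r1:3,r2:Mul1,r3:3,r4:3
  c2: issue MUL r0<-Mul2  regs: r0:Mul2,r1:3,r2:Mul1,r3:3,r4:3
  c3: stall  regs: r0:Mul2,r1:3,r2:Mul1,r3:3,r4:3
  c4: stall  regs: r0:Mul2,r1:3,r2:Mul1,r3:3,r4:3
  c5: stall  regs: r0:Mul2,r1:3,r2:Mul1,r3:3,r4:3
  c6: CDB Mul1=21; issue MUL r3<-Mul1  regs: r0:Mul2,r1:3,r2:21,r3:Mul1,r4:3
  c7: CDB Mul2=21; issue SUB r0<-Add1  regs: r0:Add1,r1:3,r2:21,r3:Mul1,r4:3
  c8: issue ADD r1<-Add2  regs: r0:Add1,r1:Add2,r2:21,r3:Mul1,r4:3
  c9: CDB Add1=18; issue SUB r3<-Add1  regs: r0:18,r1:Add2,r2:21,r3:Add1,r4:3
  c10: issue MUL r3<-Mul2  regs: r0:18,r1:Add2,r2:21,r3:Mul2,r4:3

STATUS = TAG Mul2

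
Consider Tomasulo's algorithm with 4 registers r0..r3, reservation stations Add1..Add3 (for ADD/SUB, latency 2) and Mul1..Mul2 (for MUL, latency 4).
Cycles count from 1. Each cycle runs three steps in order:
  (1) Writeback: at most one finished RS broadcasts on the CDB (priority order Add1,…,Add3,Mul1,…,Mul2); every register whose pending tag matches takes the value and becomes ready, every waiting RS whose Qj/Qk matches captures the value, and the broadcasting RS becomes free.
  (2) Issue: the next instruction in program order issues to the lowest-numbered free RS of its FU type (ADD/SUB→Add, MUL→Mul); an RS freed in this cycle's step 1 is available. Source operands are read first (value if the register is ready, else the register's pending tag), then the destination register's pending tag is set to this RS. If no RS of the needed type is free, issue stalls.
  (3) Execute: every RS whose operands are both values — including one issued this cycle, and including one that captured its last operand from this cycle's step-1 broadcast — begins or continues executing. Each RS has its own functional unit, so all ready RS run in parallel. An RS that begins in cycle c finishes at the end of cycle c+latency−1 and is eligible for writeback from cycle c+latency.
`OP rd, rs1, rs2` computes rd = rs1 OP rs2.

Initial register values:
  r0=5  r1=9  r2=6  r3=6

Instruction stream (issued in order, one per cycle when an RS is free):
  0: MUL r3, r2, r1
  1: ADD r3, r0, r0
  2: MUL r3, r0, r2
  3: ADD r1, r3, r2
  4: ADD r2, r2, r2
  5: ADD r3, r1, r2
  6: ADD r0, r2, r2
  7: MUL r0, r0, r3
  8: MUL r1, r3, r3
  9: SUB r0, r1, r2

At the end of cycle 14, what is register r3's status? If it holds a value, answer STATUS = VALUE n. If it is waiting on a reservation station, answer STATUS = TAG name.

  c1: issue MUL r3<-Mul1  regs: r0:5,r1:9,r2:6,r3:Mul1
  c2: issue ADD r3<-Add1  regs: r0:5,r1:9,r2:6,r3:Add1
  c3: issue MUL r3<-Mul2  regs: r0:5,r1:9,r2:6,r3:Mul2
  c4: CDB Add1=10; issue ADD r1<-Add1  regs: r0:5,r1:Add1,r2:6,r3:Mul2
  c5: CDB Mul1=54; issue ADD r2<-Add2  regs: r0:5,r1:Add1,r2:Add2,r3:Mul2
  c6: issue ADD r3<-Add3  regs: r0:5,r1:Add1,r2:Add2,r3:Add3
  c7: CDB Add2=12; issue ADD r0<-Add2  regs: r0:Add2,r1:Add1,r2:12,r3:Add3
  c8: CDB Mul2=30; issue MUL r0<-Mul1  regs: r0:Mul1,r1:Add1,r2:12,r3:Add3
  c9: CDB Add2=24; issue MUL r1<-Mul2  regs: r0:Mul1,r1:Mul2,r2:12,r3:Add3
  c10: CDB Add1=36; issue SUB r0<-Add1  regs: r0:Add1,r1:Mul2,r2:12,r3:Add3
  c11: -  regs: r0:Add1,r1:Mul2,r2:12,r3:Add3
  c12: CDB Add3=48  regs: r0:Add1,r1:Mul2,r2:12,r3:48
  c13: -  regs: r0:Add1,r1:Mul2,r2:12,r3:48
  c14: -  regs: r0:Add1,r1:Mul2,r2:12,r3:48

STATUS = VALUE 48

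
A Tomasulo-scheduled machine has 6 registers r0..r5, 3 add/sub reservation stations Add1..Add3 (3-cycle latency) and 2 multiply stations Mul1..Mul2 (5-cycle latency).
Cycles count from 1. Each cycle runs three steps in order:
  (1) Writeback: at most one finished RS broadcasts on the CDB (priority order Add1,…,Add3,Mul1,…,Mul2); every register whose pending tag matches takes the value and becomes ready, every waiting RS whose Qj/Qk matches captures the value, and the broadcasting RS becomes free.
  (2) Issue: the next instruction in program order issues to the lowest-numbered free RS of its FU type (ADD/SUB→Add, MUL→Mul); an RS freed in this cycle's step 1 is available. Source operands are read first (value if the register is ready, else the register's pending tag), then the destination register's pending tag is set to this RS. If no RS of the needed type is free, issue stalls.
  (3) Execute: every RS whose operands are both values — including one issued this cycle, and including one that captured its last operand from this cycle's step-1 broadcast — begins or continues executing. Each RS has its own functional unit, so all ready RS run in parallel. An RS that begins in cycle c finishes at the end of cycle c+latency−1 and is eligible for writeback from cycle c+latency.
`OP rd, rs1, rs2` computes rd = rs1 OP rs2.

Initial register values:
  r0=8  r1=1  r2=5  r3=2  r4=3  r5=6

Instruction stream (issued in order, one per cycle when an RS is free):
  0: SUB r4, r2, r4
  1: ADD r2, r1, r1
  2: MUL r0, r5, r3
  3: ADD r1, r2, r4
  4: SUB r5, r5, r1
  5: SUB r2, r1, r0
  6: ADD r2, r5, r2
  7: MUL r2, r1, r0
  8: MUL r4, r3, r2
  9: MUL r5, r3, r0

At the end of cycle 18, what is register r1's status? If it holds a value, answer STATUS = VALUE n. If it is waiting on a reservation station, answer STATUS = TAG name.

STATUS = VALUE 4

c1: issue SUB r4<-Add1 | r0:8,r1:1,r2:5,r3:2,r4:Add1,r5:6
c2: issue ADD r2<-Add2 | r0:8,r1:1,r2:Add2,r3:2,r4:Add1,r5:6
c3: issue MUL r0<-Mul1 | r0:Mul1,r1:1,r2:Add2,r3:2,r4:Add1,r5:6
c4: CDB Add1=2; issue ADD r1<-Add1 | r0:Mul1,r1:Add1,r2:Add2,r3:2,r4:2,r5:6
c5: CDB Add2=2; issue SUB r5<-Add2 | r0:Mul1,r1:Add1,r2:2,r3:2,r4:2,r5:Add2
c6: issue SUB r2<-Add3 | r0:Mul1,r1:Add1,r2:Add3,r3:2,r4:2,r5:Add2
c7: stall | r0:Mul1,r1:Add1,r2:Add3,r3:2,r4:2,r5:Add2
c8: CDB Add1=4; issue ADD r2<-Add1 | r0:Mul1,r1:4,r2:Add1,r3:2,r4:2,r5:Add2
c9: CDB Mul1=12; issue MUL r2<-Mul1 | r0:12,r1:4,r2:Mul1,r3:2,r4:2,r5:Add2
c10: issue MUL r4<-Mul2 | r0:12,r1:4,r2:Mul1,r3:2,r4:Mul2,r5:Add2
c11: CDB Add2=2; stall | r0:12,r1:4,r2:Mul1,r3:2,r4:Mul2,r5:2
c12: CDB Add3=-8; stall | r0:12,r1:4,r2:Mul1,r3:2,r4:Mul2,r5:2
c13: stall | r0:12,r1:4,r2:Mul1,r3:2,r4:Mul2,r5:2
c14: CDB Mul1=48; issue MUL r5<-Mul1 | r0:12,r1:4,r2:48,r3:2,r4:Mul2,r5:Mul1
c15: CDB Add1=-6 | r0:12,r1:4,r2:48,r3:2,r4:Mul2,r5:Mul1
c16: - | r0:12,r1:4,r2:48,r3:2,r4:Mul2,r5:Mul1
c17: - | r0:12,r1:4,r2:48,r3:2,r4:Mul2,r5:Mul1
c18: - | r0:12,r1:4,r2:48,r3:2,r4:Mul2,r5:Mul1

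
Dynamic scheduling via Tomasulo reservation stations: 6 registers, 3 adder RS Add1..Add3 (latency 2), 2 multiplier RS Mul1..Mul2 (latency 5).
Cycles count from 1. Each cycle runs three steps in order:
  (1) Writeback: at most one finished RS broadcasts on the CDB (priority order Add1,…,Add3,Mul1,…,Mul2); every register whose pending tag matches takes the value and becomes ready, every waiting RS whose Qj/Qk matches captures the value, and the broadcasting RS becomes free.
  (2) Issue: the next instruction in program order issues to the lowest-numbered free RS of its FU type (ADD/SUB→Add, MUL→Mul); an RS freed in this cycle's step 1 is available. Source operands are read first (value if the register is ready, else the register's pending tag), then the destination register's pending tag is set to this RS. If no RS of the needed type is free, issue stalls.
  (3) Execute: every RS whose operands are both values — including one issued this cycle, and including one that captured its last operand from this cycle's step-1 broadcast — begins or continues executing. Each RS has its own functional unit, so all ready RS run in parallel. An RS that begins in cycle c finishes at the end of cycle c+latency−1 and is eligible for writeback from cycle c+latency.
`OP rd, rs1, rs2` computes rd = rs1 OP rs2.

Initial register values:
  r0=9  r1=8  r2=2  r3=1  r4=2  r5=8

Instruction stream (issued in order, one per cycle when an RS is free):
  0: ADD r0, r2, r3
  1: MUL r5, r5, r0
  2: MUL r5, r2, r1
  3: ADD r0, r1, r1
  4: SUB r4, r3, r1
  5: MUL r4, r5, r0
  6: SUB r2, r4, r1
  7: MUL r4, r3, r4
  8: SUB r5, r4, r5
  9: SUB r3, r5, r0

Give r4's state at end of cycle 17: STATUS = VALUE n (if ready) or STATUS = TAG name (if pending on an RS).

cycle 1: issue ADD r0<-Add1 // r0:Add1,r1:8,r2:2,r3:1,r4:2,r5:8
cycle 2: issue MUL r5<-Mul1 // r0:Add1,r1:8,r2:2,r3:1,r4:2,r5:Mul1
cycle 3: CDB Add1=3; issue MUL r5<-Mul2 // r0:3,r1:8,r2:2,r3:1,r4:2,r5:Mul2
cycle 4: issue ADD r0<-Add1 // r0:Add1,r1:8,r2:2,r3:1,r4:2,r5:Mul2
cycle 5: issue SUB r4<-Add2 // r0:Add1,r1:8,r2:2,r3:1,r4:Add2,r5:Mul2
cycle 6: CDB Add1=16; stall // r0:16,r1:8,r2:2,r3:1,r4:Add2,r5:Mul2
cycle 7: CDB Add2=-7; stall // r0:16,r1:8,r2:2,r3:1,r4:-7,r5:Mul2
cycle 8: CDB Mul1=24; issue MUL r4<-Mul1 // r0:16,r1:8,r2:2,r3:1,r4:Mul1,r5:Mul2
cycle 9: CDB Mul2=16; issue SUB r2<-Add1 // r0:16,r1:8,r2:Add1,r3:1,r4:Mul1,r5:16
cycle 10: issue MUL r4<-Mul2 // r0:16,r1:8,r2:Add1,r3:1,r4:Mul2,r5:16
cycle 11: issue SUB r5<-Add2 // r0:16,r1:8,r2:Add1,r3:1,r4:Mul2,r5:Add2
cycle 12: issue SUB r3<-Add3 // r0:16,r1:8,r2:Add1,r3:Add3,r4:Mul2,r5:Add2
cycle 13: - // r0:16,r1:8,r2:Add1,r3:Add3,r4:Mul2,r5:Add2
cycle 14: CDB Mul1=256 // r0:16,r1:8,r2:Add1,r3:Add3,r4:Mul2,r5:Add2
cycle 15: - // r0:16,r1:8,r2:Add1,r3:Add3,r4:Mul2,r5:Add2
cycle 16: CDB Add1=248 // r0:16,r1:8,r2:248,r3:Add3,r4:Mul2,r5:Add2
cycle 17: - // r0:16,r1:8,r2:248,r3:Add3,r4:Mul2,r5:Add2

STATUS = TAG Mul2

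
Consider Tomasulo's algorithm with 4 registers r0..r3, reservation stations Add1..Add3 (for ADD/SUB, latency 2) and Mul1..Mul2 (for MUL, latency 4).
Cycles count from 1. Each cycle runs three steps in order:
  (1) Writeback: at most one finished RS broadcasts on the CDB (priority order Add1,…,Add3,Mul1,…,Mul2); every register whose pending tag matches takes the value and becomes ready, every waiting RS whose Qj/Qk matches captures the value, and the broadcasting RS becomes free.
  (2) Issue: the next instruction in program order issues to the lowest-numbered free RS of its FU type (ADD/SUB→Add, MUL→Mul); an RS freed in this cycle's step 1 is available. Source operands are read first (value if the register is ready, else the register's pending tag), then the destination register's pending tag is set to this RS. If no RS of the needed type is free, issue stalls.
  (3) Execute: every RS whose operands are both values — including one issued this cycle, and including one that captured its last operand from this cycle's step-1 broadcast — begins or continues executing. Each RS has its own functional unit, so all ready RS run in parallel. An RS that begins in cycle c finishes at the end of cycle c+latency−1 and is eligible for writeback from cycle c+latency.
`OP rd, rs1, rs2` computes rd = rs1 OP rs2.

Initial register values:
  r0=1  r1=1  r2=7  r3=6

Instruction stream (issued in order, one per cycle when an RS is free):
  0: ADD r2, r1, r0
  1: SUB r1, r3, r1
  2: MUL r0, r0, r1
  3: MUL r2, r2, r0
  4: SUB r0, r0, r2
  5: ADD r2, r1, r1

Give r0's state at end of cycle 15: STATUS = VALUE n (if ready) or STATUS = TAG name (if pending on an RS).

  c1: issue ADD r2<-Add1  regs: r0:1,r1:1,r2:Add1,r3:6
  c2: issue SUB r1<-Add2  regs: r0:1,r1:Add2,r2:Add1,r3:6
  c3: CDB Add1=2; issue MUL r0<-Mul1  regs: r0:Mul1,r1:Add2,r2:2,r3:6
  c4: CDB Add2=5; issue MUL r2<-Mul2  regs: r0:Mul1,r1:5,r2:Mul2,r3:6
  c5: issue SUB r0<-Add1  regs: r0:Add1,r1:5,r2:Mul2,r3:6
  c6: issue ADD r2<-Add2  regs: r0:Add1,r1:5,r2:Add2,r3:6
  c7: -  regs: r0:Add1,r1:5,r2:Add2,r3:6
  c8: CDB Add2=10  regs: r0:Add1,r1:5,r2:10,r3:6
  c9: CDB Mul1=5  regs: r0:Add1,r1:5,r2:10,r3:6
  c10: -  regs: r0:Add1,r1:5,r2:10,r3:6
  c11: -  regs: r0:Add1,r1:5,r2:10,r3:6
  c12: -  regs: r0:Add1,r1:5,r2:10,r3:6
  c13: CDB Mul2=10  regs: r0:Add1,r1:5,r2:10,r3:6
  c14: -  regs: r0:Add1,r1:5,r2:10,r3:6
  c15: CDB Add1=-5  regs: r0:-5,r1:5,r2:10,r3:6

STATUS = VALUE -5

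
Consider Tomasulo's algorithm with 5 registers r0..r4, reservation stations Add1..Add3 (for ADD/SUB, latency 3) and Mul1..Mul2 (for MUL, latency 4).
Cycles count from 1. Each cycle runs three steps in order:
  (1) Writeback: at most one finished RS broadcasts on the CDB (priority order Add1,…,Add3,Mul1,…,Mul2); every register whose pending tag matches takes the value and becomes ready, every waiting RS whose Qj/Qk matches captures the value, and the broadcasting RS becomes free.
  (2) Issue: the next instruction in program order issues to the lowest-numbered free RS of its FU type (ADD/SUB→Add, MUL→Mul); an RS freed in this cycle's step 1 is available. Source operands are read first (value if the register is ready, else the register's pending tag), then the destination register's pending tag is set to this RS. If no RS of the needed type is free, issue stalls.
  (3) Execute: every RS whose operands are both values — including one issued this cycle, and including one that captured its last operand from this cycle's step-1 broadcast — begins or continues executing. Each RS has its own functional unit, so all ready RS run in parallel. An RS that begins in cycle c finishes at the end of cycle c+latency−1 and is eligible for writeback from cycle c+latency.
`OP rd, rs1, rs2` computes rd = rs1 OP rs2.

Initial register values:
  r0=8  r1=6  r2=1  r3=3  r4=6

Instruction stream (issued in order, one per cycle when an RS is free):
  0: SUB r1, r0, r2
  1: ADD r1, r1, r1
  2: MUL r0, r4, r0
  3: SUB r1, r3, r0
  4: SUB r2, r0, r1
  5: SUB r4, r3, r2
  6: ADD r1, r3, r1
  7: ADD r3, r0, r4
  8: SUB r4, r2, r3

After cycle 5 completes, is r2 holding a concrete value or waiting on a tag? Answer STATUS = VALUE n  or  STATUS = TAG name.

cycle 1: issue SUB r1<-Add1 // r0:8,r1:Add1,r2:1,r3:3,r4:6
cycle 2: issue ADD r1<-Add2 // r0:8,r1:Add2,r2:1,r3:3,r4:6
cycle 3: issue MUL r0<-Mul1 // r0:Mul1,r1:Add2,r2:1,r3:3,r4:6
cycle 4: CDB Add1=7; issue SUB r1<-Add1 // r0:Mul1,r1:Add1,r2:1,r3:3,r4:6
cycle 5: issue SUB r2<-Add3 // r0:Mul1,r1:Add1,r2:Add3,r3:3,r4:6

STATUS = TAG Add3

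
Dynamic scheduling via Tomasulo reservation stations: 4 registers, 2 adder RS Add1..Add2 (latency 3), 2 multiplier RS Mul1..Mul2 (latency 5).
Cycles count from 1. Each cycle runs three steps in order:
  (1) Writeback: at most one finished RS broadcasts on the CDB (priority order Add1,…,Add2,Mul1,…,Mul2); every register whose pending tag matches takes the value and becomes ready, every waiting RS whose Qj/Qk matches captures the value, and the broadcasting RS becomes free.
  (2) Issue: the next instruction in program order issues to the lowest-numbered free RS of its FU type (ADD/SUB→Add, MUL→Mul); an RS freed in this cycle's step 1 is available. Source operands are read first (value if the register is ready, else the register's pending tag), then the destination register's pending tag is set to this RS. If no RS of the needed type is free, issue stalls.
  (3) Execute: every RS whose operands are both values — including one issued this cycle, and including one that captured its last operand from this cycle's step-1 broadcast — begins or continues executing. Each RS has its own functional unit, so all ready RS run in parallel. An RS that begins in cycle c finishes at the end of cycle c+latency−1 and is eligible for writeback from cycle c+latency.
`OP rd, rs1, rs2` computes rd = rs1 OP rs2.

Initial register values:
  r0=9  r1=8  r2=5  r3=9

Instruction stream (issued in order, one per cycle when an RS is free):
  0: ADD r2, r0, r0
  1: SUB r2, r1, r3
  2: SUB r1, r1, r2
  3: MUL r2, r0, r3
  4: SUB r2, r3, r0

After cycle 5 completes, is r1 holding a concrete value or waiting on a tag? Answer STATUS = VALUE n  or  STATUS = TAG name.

STATUS = TAG Add1

cycle 1: issue ADD r2<-Add1 // r0:9,r1:8,r2:Add1,r3:9
cycle 2: issue SUB r2<-Add2 // r0:9,r1:8,r2:Add2,r3:9
cycle 3: stall // r0:9,r1:8,r2:Add2,r3:9
cycle 4: CDB Add1=18; issue SUB r1<-Add1 // r0:9,r1:Add1,r2:Add2,r3:9
cycle 5: CDB Add2=-1; issue MUL r2<-Mul1 // r0:9,r1:Add1,r2:Mul1,r3:9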